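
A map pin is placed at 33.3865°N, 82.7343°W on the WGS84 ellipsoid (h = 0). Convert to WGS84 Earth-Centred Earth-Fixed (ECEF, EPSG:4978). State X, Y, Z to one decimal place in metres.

WGS84: a = 6378137 m, e² = 0.006694380; N(φ) = a/√(1−e²sin²φ) = 6384611.540 m.
X = (N+h)·cosφ·cosλ = 674216.702 m; Y = (N+h)·cosφ·sinλ = -5288201.044 m; Z = (N(1−e²)+h)·sinφ = 3489829.996 m.

X 674216.7 m, Y -5288201.0 m, Z 3489830.0 m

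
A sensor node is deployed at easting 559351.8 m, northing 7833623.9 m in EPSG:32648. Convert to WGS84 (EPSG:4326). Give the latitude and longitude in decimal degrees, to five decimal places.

lat 70.60050°, lon 106.60120°

Zone 48N: λ₀ = 105°, k₀ = 0.9996, false easting 500000 m.
Meridian distance M = (N − FN)/k₀ = 7836758.6 m.
Inverse transverse Mercator on WGS84 gives φ = 70.60050000°, λ = 106.60119891°.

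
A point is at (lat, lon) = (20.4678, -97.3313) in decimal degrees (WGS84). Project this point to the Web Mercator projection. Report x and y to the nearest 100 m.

Web Mercator is spherical with R = a = 6378137 m.
x = R·λ = 6378137 × -1.698751650 = -10834870.754 m.
y = R·ln tan(π/4 + φ/2) = 6378137 × 0.365080177 = 2328531.382 m.

x -10834900 m, y 2328500 m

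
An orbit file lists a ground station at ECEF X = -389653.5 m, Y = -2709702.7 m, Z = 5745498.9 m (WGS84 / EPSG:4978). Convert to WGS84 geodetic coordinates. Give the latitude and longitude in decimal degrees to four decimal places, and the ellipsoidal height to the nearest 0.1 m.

lat 64.6725°, lon -98.1830°, h 3667.1 m

λ = atan2(Y, X) = -98.18300043°; p = √(X²+Y²) = 2737575.3 m.
Bowring's method on WGS84 (a = 6378137 m, b = 6356752.314 m) gives φ = 64.67250025°, h = 3667.099 m.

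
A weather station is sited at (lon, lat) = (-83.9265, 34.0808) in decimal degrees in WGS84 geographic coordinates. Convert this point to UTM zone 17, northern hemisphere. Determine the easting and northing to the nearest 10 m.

E 229960 m, N 3774980 m

Zone 17 central meridian λ₀ = 6×17 − 183 = -81°; Δλ = -2.9265°.
Transverse Mercator on WGS84 with k₀ = 0.9996 gives E = 229956.202 m, N = 3774981.538 m.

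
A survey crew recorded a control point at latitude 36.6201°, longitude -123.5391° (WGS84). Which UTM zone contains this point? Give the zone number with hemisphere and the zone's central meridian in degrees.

UTM zone = ⌊(λ + 180)/6⌋ + 1; -123.5391° ∈ [-126°, -120°) → zone 10.
Hemisphere: N (φ ≥ 0).
Central meridian λ₀ = 6×10 − 183 = -123°.

Zone 10N, central meridian -123°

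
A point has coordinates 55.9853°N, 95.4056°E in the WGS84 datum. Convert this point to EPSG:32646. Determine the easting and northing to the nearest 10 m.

E 650070 m, N 6207060 m

Zone 46 central meridian λ₀ = 6×46 − 183 = 93°; Δλ = +2.4056°.
Transverse Mercator on WGS84 with k₀ = 0.9996 gives E = 650072.477 m, N = 6207055.529 m.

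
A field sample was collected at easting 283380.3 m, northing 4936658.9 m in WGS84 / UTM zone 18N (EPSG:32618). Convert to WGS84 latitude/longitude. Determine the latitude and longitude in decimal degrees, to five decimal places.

lat 44.55070°, lon -77.72720°

Zone 18N: λ₀ = -75°, k₀ = 0.9996, false easting 500000 m.
Meridian distance M = (N − FN)/k₀ = 4938634.4 m.
Inverse transverse Mercator on WGS84 gives φ = 44.55069962°, λ = -77.72720009°.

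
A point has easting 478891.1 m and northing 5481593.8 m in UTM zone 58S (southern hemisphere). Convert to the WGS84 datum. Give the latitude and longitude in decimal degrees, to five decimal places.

lat -40.81640°, lon 164.74970°

Zone 58S: λ₀ = 165°, k₀ = 0.9996, false easting 500000 m, false northing 10000000 m.
Meridian distance M = (N − FN)/k₀ = -4520214.3 m.
Inverse transverse Mercator on WGS84 gives φ = -40.81640015°, λ = 164.74970033°.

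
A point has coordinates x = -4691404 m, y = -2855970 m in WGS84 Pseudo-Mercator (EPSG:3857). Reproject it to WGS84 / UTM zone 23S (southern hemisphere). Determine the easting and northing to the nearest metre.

Web Mercator inverse (R = 6378137 m) → φ = -24.83889956°, λ = -42.14359917°.
UTM 23S forward: E = 788691.200 m, N = 7249865.930 m.

E 788691 m, N 7249866 m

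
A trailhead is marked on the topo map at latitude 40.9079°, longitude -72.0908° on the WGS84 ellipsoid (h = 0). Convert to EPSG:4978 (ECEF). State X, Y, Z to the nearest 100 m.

WGS84: a = 6378137 m, e² = 0.006694380; N(φ) = a/√(1−e²sin²φ) = 6387311.609 m.
X = (N+h)·cosφ·cosλ = 1484438.636 m; Y = (N+h)·cosφ·sinλ = -4593388.581 m; Z = (N(1−e²)+h)·sinφ = 4154698.654 m.

X 1484400 m, Y -4593400 m, Z 4154700 m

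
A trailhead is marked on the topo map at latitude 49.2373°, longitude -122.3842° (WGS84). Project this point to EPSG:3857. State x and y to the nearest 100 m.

Web Mercator is spherical with R = a = 6378137 m.
x = R·λ = 6378137 × -2.136007242 = -13623746.825 m.
y = R·ln tan(π/4 + φ/2) = 6378137 × 0.990135925 = 6315222.580 m.

x -13623700 m, y 6315200 m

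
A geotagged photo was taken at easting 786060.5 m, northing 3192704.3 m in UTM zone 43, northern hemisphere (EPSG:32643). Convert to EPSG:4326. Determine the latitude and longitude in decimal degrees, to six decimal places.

lat 28.830200°, lon 77.931500°

Zone 43N: λ₀ = 75°, k₀ = 0.9996, false easting 500000 m.
Meridian distance M = (N − FN)/k₀ = 3193981.9 m.
Inverse transverse Mercator on WGS84 gives φ = 28.83019984°, λ = 77.93149970°.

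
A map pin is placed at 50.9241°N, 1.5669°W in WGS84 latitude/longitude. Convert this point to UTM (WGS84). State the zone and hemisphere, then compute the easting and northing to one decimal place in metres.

Longitude -1.5669° lies in the 6° band [-6°, 0°), giving zone 30; latitude is north of the equator, so 30N.
Zone 30 central meridian λ₀ = 6×30 − 183 = -3°; Δλ = +1.4331°.
Transverse Mercator on WGS84 with k₀ = 0.9996 gives E = 600721.882 m, N = 5642362.545 m.

Zone 30N: E 600721.9 m, N 5642362.5 m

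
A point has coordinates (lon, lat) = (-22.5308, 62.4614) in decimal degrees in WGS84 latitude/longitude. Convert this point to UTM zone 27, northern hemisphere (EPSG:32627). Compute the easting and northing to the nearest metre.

Zone 27 central meridian λ₀ = 6×27 − 183 = -21°; Δλ = -1.5308°.
Transverse Mercator on WGS84 with k₀ = 0.9996 gives E = 421041.394 m, N = 6926517.653 m.

E 421041 m, N 6926518 m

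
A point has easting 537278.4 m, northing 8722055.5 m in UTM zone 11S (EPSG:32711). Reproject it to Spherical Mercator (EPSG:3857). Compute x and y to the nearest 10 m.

x -12986320 m, y -1295700 m

Unproject from UTM 11S (λ₀ = -117°) → φ = -11.56020039°, λ = -116.65809975°.
Web Mercator (R = 6378137 m): x = -12986320.261 m, y = -1295696.680 m.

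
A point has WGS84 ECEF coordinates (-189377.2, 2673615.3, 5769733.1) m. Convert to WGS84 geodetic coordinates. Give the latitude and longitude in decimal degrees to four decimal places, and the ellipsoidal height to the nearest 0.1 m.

λ = atan2(Y, X) = 94.05160102°; p = √(X²+Y²) = 2680313.9 m.
Bowring's method on WGS84 (a = 6378137 m, b = 6356752.314 m) gives φ = 65.22959988°, h = 1377.908 m.

lat 65.2296°, lon 94.0516°, h 1377.9 m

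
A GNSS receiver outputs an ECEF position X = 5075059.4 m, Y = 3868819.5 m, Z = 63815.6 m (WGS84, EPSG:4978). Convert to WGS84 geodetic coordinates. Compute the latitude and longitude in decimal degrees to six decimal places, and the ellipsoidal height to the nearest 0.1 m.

lat 0.576800°, lon 37.319000°, h 3719.5 m

λ = atan2(Y, X) = 37.31899991°; p = √(X²+Y²) = 6381535.3 m.
Bowring's method on WGS84 (a = 6378137 m, b = 6356752.314 m) gives φ = 0.57679973°, h = 3719.477 m.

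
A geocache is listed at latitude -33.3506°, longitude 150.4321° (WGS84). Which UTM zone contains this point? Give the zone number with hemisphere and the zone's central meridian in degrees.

UTM zone = ⌊(λ + 180)/6⌋ + 1; 150.4321° ∈ [150°, 156°) → zone 56.
Hemisphere: S (φ < 0).
Central meridian λ₀ = 6×56 − 183 = 153°.

Zone 56S, central meridian 153°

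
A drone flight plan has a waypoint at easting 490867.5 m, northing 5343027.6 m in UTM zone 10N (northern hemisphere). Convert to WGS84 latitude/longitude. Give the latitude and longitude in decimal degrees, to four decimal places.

Zone 10N: λ₀ = -123°, k₀ = 0.9996, false easting 500000 m.
Meridian distance M = (N − FN)/k₀ = 5345165.7 m.
Inverse transverse Mercator on WGS84 gives φ = 48.24040036°, λ = -123.12299949°.

lat 48.2404°, lon -123.1230°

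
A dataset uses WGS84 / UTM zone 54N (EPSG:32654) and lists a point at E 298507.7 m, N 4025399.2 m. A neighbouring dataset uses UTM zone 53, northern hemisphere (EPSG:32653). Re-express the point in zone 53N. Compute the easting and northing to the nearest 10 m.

UTM 54N → geographic: φ = 36.35259993°, λ = 138.75450005°.
UTM 53N (λ₀ = 135°) forward: E = 836943.677 m, N = 4029607.330 m.

E 836940 m, N 4029610 m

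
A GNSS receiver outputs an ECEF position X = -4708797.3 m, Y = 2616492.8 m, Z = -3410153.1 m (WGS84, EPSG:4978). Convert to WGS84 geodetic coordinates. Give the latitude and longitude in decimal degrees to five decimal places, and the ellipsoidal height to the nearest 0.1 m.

lat -32.50970°, lon 150.94080°, h 3577.6 m

λ = atan2(Y, X) = 150.94080008°; p = √(X²+Y²) = 5386910.7 m.
Bowring's method on WGS84 (a = 6378137 m, b = 6356752.314 m) gives φ = -32.50970005°, h = 3577.591 m.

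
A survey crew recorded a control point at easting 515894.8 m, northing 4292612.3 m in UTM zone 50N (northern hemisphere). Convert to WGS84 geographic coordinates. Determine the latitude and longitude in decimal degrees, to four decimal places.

Zone 50N: λ₀ = 117°, k₀ = 0.9996, false easting 500000 m.
Meridian distance M = (N − FN)/k₀ = 4294330.0 m.
Inverse transverse Mercator on WGS84 gives φ = 38.78209966°, λ = 117.18300017°.

lat 38.7821°, lon 117.1830°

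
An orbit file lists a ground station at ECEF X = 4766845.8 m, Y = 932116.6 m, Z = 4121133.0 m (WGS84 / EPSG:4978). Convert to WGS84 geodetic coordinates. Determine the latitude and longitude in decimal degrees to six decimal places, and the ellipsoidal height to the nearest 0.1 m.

λ = atan2(Y, X) = 11.06409998°; p = √(X²+Y²) = 4857124.7 m.
Bowring's method on WGS84 (a = 6378137 m, b = 6356752.314 m) gives φ = 40.50359994°, h = 722.321 m.

lat 40.503600°, lon 11.064100°, h 722.3 m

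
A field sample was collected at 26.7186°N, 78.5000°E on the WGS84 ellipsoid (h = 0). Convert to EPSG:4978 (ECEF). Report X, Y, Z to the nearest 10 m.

WGS84: a = 6378137 m, e² = 0.006694380; N(φ) = a/√(1−e²sin²φ) = 6382457.015 m.
X = (N+h)·cosφ·cosλ = 1136591.255 m; Y = (N+h)·cosφ·sinλ = 5586524.498 m; Z = (N(1−e²)+h)·sinφ = 2850399.800 m.

X 1136590 m, Y 5586520 m, Z 2850400 m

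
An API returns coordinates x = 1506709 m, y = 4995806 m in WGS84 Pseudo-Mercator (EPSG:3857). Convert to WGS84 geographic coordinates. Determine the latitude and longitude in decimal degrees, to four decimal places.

R = 6378137 m. λ = x/R = 13.53499723°.
φ = 2·arctan(exp(y/R)) − 90° = 2·arctan(2.18862) − 90° = 40.88779831°.

lat 40.8878°, lon 13.5350°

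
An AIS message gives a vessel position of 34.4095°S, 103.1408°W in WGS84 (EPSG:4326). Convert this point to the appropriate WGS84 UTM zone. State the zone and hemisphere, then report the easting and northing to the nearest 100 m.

Longitude -103.1408° lies in the 6° band [-108°, -102°), giving zone 13; latitude is south of the equator, so 13S.
Zone 13 central meridian λ₀ = 6×13 − 183 = -105°; Δλ = +1.8592°.
Transverse Mercator on WGS84 with k₀ = 0.9996 gives E = 670875.748 m, N = 6190870.943 m.

Zone 13S: E 670900 m, N 6190900 m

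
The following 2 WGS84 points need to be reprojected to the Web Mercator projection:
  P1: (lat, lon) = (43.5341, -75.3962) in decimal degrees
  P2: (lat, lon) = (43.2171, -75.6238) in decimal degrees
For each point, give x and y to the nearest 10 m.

P1: x -8393070 m, y 5393620 m; P2: x -8418400 m, y 5345080 m

Web Mercator: x = R·λ, y = R·ln tan(π/4+φ/2), R = 6378137 m.
P1 (43.5341°, -75.3962°) → (-8393066.592, 5393623.904) m.
P2 (43.2171°, -75.6238°) → (-8418402.908, 5345075.278) m.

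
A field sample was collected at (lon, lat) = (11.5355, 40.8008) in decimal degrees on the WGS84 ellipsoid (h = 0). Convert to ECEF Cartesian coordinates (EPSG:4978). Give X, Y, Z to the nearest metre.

WGS84: a = 6378137 m, e² = 0.006694380; N(φ) = a/√(1−e²sin²φ) = 6387271.949 m.
X = (N+h)·cosφ·cosλ = 4737411.281 m; Y = (N+h)·cosφ·sinλ = 966894.365 m; Z = (N(1−e²)+h)·sinφ = 4145702.656 m.

X 4737411 m, Y 966894 m, Z 4145703 m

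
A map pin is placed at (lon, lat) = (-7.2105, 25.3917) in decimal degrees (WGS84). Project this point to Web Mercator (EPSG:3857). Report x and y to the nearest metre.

Web Mercator is spherical with R = a = 6378137 m.
x = R·λ = 6378137 × -0.125846966 = -802669.188 m.
y = R·ln tan(π/4 + φ/2) = 6378137 × 0.458430631 = 2923933.370 m.

x -802669 m, y 2923933 m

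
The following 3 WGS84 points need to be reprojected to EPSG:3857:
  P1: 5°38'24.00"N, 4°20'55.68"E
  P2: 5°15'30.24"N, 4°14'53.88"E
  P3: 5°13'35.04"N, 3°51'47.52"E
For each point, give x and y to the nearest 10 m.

P1: x 484110 m, y 628860 m; P2: x 472920 m, y 586190 m; P3: x 430050 m, y 582610 m

Web Mercator: x = R·λ, y = R·ln tan(π/4+φ/2), R = 6378137 m.
P1 (5.6400°, 4.3488°) → (484106.202, 628858.331) m.
P2 (5.2584°, 4.2483°) → (472918.593, 586185.887) m.
P3 (5.2264°, 3.8632°) → (430049.457, 582608.700) m.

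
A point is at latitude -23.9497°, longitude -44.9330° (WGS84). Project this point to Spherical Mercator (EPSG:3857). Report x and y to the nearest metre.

Web Mercator is spherical with R = a = 6378137 m.
x = R·λ = 6378137 × -0.784228793 = -5001918.680 m.
y = R·ln tan(π/4 + φ/2) = 6378137 × -0.430733933 = -2747280.032 m.

x -5001919 m, y -2747280 m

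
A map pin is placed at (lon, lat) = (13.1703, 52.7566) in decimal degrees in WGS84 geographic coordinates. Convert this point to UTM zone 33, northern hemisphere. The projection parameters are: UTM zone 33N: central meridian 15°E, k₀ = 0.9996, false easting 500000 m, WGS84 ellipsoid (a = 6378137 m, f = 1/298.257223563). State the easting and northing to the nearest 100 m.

E 376500 m, N 5846800 m

Zone 33 central meridian λ₀ = 6×33 − 183 = 15°; Δλ = -1.8297°.
Transverse Mercator on WGS84 with k₀ = 0.9996 gives E = 376524.324 m, N = 5846764.573 m.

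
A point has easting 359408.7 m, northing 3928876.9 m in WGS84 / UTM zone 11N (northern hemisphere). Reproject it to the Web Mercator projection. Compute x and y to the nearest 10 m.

Unproject from UTM 11N (λ₀ = -117°) → φ = 35.49350031°, λ = -118.55000040°.
Web Mercator (R = 6378137 m): x = -13196925.678 m, y = 4231149.752 m.

x -13196930 m, y 4231150 m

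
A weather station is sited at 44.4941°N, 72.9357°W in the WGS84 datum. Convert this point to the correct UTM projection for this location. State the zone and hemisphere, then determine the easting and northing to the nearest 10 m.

Longitude -72.9357° lies in the 6° band [-78°, -72°), giving zone 18; latitude is north of the equator, so 18N.
Zone 18 central meridian λ₀ = 6×18 − 183 = -75°; Δλ = +2.0643°.
Transverse Mercator on WGS84 with k₀ = 0.9996 gives E = 664124.436 m, N = 4928826.373 m.

Zone 18N: E 664120 m, N 4928830 m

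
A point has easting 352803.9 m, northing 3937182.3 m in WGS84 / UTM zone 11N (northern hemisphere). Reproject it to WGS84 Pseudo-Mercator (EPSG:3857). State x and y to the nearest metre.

Unproject from UTM 11N (λ₀ = -117°) → φ = 35.56739980°, λ = -118.62430029°.
Web Mercator (R = 6378137 m): x = -13205196.704 m, y = 4241258.361 m.

x -13205197 m, y 4241258 m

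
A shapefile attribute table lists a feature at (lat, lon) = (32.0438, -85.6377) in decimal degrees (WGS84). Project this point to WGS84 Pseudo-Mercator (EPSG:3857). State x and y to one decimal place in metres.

x -9533145.2 m, y 3769061.4 m

Web Mercator is spherical with R = a = 6378137 m.
x = R·λ = 6378137 × -1.494659829 = -9533145.157 m.
y = R·ln tan(π/4 + φ/2) = 6378137 × 0.590934537 = 3769061.432 m.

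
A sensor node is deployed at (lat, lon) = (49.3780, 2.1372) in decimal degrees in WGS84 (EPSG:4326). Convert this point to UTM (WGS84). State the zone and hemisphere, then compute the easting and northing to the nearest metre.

Longitude 2.1372° lies in the 6° band [0°, 6°), giving zone 31; latitude is north of the equator, so 31N.
Zone 31 central meridian λ₀ = 6×31 − 183 = 3°; Δλ = -0.8628°.
Transverse Mercator on WGS84 with k₀ = 0.9996 gives E = 437371.929 m, N = 5469835.558 m.

Zone 31N: E 437372 m, N 5469836 m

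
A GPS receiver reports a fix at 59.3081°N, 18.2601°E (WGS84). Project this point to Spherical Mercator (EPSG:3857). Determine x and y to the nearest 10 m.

x 2032710 m, y 8247280 m

Web Mercator is spherical with R = a = 6378137 m.
x = R·λ = 6378137 × 0.318698867 = 2032705.034 m.
y = R·ln tan(π/4 + φ/2) = 6378137 × 1.293054573 = 8247279.214 m.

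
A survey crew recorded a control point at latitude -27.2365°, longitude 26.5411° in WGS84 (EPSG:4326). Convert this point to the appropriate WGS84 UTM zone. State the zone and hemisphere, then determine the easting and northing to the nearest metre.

Longitude 26.5411° lies in the 6° band [24°, 30°), giving zone 35; latitude is south of the equator, so 35S.
Zone 35 central meridian λ₀ = 6×35 − 183 = 27°; Δλ = -0.4589°.
Transverse Mercator on WGS84 with k₀ = 0.9996 gives E = 454565.5003 m, N = 6987286.493 m.

Zone 35S: E 454566 m, N 6987286 m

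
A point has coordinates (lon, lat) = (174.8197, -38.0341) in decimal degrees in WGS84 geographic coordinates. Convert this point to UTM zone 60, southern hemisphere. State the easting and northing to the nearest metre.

E 308653 m, N 5788158 m

Zone 60 central meridian λ₀ = 6×60 − 183 = 177°; Δλ = -2.1803°.
Transverse Mercator on WGS84 with k₀ = 0.9996 gives E = 308652.928 m, N = 5788157.743 m.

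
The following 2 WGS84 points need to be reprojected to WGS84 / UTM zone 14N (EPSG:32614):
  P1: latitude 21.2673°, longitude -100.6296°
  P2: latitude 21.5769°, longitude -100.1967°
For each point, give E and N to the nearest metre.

P1: E 330924 m, N 2352603 m; P2: E 376106 m, N 2386473 m

UTM zone 14N: λ₀ = -99°, k₀ = 0.9996.
P1 (21.2673°, -100.6296°) → (330924.057, 2352603.220) m.
P2 (21.5769°, -100.1967°) → (376105.944, 2386472.780) m.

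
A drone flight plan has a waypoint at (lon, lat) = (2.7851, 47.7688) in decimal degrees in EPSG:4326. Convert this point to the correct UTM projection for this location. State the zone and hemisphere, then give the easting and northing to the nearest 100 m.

Zone 31N: E 483900 m, N 5290600 m

Longitude 2.7851° lies in the 6° band [0°, 6°), giving zone 31; latitude is north of the equator, so 31N.
Zone 31 central meridian λ₀ = 6×31 − 183 = 3°; Δλ = -0.2149°.
Transverse Mercator on WGS84 with k₀ = 0.9996 gives E = 483897.936 m, N = 5290626.184 m.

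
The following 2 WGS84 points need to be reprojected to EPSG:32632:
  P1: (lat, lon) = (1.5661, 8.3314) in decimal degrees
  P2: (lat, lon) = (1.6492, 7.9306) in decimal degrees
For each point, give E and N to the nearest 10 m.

UTM zone 32N: λ₀ = 9°, k₀ = 0.9996.
P1 (1.5661°, 8.3314°) → (425627.468, 173113.398) m.
P2 (1.6492°, 7.9306°) → (381044.575, 182318.610) m.

P1: E 425630 m, N 173110 m; P2: E 381040 m, N 182320 m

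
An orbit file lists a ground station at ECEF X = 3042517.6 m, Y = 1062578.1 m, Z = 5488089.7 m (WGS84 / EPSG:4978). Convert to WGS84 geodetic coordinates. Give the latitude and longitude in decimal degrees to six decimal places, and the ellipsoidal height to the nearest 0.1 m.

λ = atan2(Y, X) = 19.25139966°; p = √(X²+Y²) = 3222729.5 m.
Bowring's method on WGS84 (a = 6378137 m, b = 6356752.314 m) gives φ = 59.74530045°, h = 2147.726 m.

lat 59.745300°, lon 19.251400°, h 2147.7 m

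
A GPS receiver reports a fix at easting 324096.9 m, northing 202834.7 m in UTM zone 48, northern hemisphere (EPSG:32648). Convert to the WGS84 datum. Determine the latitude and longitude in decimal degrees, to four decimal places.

lat 1.8344°, lon 103.4186°

Zone 48N: λ₀ = 105°, k₀ = 0.9996, false easting 500000 m.
Meridian distance M = (N − FN)/k₀ = 202915.9 m.
Inverse transverse Mercator on WGS84 gives φ = 1.83439969°, λ = 103.41859990°.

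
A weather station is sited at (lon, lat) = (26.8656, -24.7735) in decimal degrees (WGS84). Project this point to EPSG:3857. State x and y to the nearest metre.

x 2990665 m, y -2847950 m

Web Mercator is spherical with R = a = 6378137 m.
x = R·λ = 6378137 × 0.468893176 = 2990664.912 m.
y = R·ln tan(π/4 + φ/2) = 6378137 × -0.446517493 = -2847949.741 m.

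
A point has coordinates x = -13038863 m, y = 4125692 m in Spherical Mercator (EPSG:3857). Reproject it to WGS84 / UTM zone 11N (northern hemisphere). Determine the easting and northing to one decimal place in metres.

Web Mercator inverse (R = 6378137 m) → φ = 34.71850062°, λ = -117.13009920°.
UTM 11N forward: E = 488087.715 m, N = 3841834.280 m.

E 488087.7 m, N 3841834.3 m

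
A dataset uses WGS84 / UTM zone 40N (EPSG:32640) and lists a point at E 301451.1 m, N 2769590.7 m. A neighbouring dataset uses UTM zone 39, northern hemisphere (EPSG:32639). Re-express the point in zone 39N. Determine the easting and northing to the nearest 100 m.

E 907000 m, N 2774200 m

UTM 40N → geographic: φ = 25.02890017°, λ = 55.03219990°.
UTM 39N (λ₀ = 51°) forward: E = 907010.063 m, N = 2774213.683 m.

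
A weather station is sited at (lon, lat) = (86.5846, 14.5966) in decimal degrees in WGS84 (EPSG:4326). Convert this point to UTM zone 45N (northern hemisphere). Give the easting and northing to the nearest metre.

Zone 45 central meridian λ₀ = 6×45 − 183 = 87°; Δλ = -0.4154°.
Transverse Mercator on WGS84 with k₀ = 0.9996 gives E = 455258.431 m, N = 1613749.821 m.

E 455258 m, N 1613750 m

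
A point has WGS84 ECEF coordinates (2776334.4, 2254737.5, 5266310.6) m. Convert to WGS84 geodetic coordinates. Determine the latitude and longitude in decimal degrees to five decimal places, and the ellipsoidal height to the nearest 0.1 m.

λ = atan2(Y, X) = 39.08100053°; p = √(X²+Y²) = 3576572.9 m.
Bowring's method on WGS84 (a = 6378137 m, b = 6356752.314 m) gives φ = 55.99650018°, h = 2516.610 m.

lat 55.99650°, lon 39.08100°, h 2516.6 m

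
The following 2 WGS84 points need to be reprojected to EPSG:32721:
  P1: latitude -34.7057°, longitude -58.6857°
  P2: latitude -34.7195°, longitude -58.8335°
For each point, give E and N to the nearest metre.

P1: E 345620 m, N 6158300 m; P2: E 332111 m, N 6156532 m

UTM zone 21S: λ₀ = -57°, k₀ = 0.9996.
P1 (-34.7057°, -58.6857°) → (345620.472, 6158299.653) m.
P2 (-34.7195°, -58.8335°) → (332111.003, 6156532.297) m.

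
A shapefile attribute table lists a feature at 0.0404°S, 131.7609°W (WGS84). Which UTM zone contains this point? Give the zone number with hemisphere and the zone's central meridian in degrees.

UTM zone = ⌊(λ + 180)/6⌋ + 1; -131.7609° ∈ [-132°, -126°) → zone 9.
Hemisphere: S (φ < 0).
Central meridian λ₀ = 6×9 − 183 = -129°.

Zone 9S, central meridian -129°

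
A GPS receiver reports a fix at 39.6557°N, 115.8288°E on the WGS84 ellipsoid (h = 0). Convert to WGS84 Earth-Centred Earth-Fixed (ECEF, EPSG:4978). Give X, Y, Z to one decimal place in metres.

WGS84: a = 6378137 m, e² = 0.006694380; N(φ) = a/√(1−e²sin²φ) = 6386849.441 m.
X = (N+h)·cosφ·cosλ = -2142339.885 m; Y = (N+h)·cosφ·sinλ = 4425963.967 m; Z = (N(1−e²)+h)·sinφ = 4048627.506 m.

X -2142339.9 m, Y 4425964.0 m, Z 4048627.5 m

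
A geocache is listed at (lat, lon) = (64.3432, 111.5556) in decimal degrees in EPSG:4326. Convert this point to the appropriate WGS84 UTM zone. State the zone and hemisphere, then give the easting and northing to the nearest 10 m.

Longitude 111.5556° lies in the 6° band [108°, 114°), giving zone 49; latitude is north of the equator, so 49N.
Zone 49 central meridian λ₀ = 6×49 − 183 = 111°; Δλ = +0.5556°.
Transverse Mercator on WGS84 with k₀ = 0.9996 gives E = 526841.527 m, N = 7135376.103 m.

Zone 49N: E 526840 m, N 7135380 m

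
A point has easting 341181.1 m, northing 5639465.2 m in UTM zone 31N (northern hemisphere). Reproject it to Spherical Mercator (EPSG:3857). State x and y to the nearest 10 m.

Unproject from UTM 31N (λ₀ = 3°) → φ = 50.88500043°, λ = 0.74210021°.
Web Mercator (R = 6378137 m): x = 82610.217 m, y = 6600976.786 m.

x 82610 m, y 6600980 m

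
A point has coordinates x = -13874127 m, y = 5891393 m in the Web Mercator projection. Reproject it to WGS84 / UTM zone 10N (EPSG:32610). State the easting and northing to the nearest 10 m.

E 375100 m, N 5171860 m

Web Mercator inverse (R = 6378137 m) → φ = 46.68860021°, λ = -124.63340338°.
UTM 10N forward: E = 375100.897 m, N = 5171855.929 m.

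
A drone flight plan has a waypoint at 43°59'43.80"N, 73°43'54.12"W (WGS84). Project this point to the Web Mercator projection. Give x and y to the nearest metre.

Web Mercator is spherical with R = a = 6378137 m.
x = R·λ = 6378137 × -1.286860928 = -8207775.299 m.
y = R·ln tan(π/4 + φ/2) = 6378137 × 0.856793422 = 5464745.824 m.

x -8207775 m, y 5464746 m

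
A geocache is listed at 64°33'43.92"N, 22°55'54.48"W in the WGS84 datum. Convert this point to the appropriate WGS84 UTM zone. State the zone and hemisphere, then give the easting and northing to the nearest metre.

Longitude -22.9318° lies in the 6° band [-24°, -18°), giving zone 27; latitude is north of the equator, so 27N.
Zone 27 central meridian λ₀ = 6×27 − 183 = -21°; Δλ = -1.9318°.
Transverse Mercator on WGS84 with k₀ = 0.9996 gives E = 407425.593 m, N = 7161073.604 m.

Zone 27N: E 407426 m, N 7161074 m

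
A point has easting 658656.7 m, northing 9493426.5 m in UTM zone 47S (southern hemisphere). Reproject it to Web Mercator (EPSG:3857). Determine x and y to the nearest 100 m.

Unproject from UTM 47S (λ₀ = 99°) → φ = -4.58160016°, λ = 100.43020018°.
Web Mercator (R = 6378137 m): x = 11179838.744 m, y = -510565.800 m.

x 11179800 m, y -510600 m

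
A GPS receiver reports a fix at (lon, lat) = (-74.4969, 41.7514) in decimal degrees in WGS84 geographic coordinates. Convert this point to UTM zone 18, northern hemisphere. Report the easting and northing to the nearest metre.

E 541827 m, N 4622297 m

Zone 18 central meridian λ₀ = 6×18 − 183 = -75°; Δλ = +0.5031°.
Transverse Mercator on WGS84 with k₀ = 0.9996 gives E = 541827.386 m, N = 4622297.337 m.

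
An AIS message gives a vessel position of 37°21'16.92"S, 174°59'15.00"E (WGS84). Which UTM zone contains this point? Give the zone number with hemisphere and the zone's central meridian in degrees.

Zone 60S, central meridian 177°

UTM zone = ⌊(λ + 180)/6⌋ + 1; 174.9875° ∈ [174°, 180°) → zone 60.
Hemisphere: S (φ < 0).
Central meridian λ₀ = 6×60 − 183 = 177°.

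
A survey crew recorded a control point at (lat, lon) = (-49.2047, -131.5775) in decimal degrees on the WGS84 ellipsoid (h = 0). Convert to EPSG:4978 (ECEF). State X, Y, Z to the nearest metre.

X -2770817 m, Y -3123315 m, Z -4805463 m

WGS84: a = 6378137 m, e² = 0.006694380; N(φ) = a/√(1−e²sin²φ) = 6390407.823 m.
X = (N+h)·cosφ·cosλ = -2770816.540 m; Y = (N+h)·cosφ·sinλ = -3123315.342 m; Z = (N(1−e²)+h)·sinφ = -4805463.234 m.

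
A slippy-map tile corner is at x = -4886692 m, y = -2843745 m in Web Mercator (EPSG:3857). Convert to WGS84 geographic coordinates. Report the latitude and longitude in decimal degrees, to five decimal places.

lat -24.73920°, lon -43.89790°

R = 6378137 m. λ = x/R = -43.89790112°.
φ = 2·arctan(exp(y/R)) − 90° = 2·arctan(0.64027) − 90° = -24.73919952°.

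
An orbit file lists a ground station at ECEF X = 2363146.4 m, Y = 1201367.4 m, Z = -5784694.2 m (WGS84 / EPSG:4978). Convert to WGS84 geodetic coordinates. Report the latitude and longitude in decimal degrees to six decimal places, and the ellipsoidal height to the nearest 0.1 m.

λ = atan2(Y, X) = 26.94770039°; p = √(X²+Y²) = 2650989.4 m.
Bowring's method on WGS84 (a = 6378137 m, b = 6356752.314 m) gives φ = -65.52450030°, h = 2760.672 m.

lat -65.524500°, lon 26.947700°, h 2760.7 m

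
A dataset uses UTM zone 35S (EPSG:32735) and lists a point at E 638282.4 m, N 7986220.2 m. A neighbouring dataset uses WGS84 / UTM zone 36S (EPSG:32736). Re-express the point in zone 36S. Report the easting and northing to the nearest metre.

E 3399 m, N 7980349 m

UTM 35S → geographic: φ = -18.20880013°, λ = 28.30769969°.
UTM 36S (λ₀ = 33°) forward: E = 3398.877 m, N = 7980349.005 m.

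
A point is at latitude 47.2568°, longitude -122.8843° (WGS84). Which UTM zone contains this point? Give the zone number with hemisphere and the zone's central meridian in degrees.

UTM zone = ⌊(λ + 180)/6⌋ + 1; -122.8843° ∈ [-126°, -120°) → zone 10.
Hemisphere: N (φ ≥ 0).
Central meridian λ₀ = 6×10 − 183 = -123°.

Zone 10N, central meridian -123°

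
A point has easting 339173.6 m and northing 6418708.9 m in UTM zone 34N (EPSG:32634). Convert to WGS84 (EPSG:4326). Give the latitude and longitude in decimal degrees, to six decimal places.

lat 57.881200°, lon 18.287701°

Zone 34N: λ₀ = 21°, k₀ = 0.9996, false easting 500000 m.
Meridian distance M = (N − FN)/k₀ = 6421277.4 m.
Inverse transverse Mercator on WGS84 gives φ = 57.88120014°, λ = 18.28770062°.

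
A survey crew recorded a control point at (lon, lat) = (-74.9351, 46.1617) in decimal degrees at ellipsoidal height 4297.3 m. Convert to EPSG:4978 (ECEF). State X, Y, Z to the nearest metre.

WGS84: a = 6378137 m, e² = 0.006694380; N(φ) = a/√(1−e²sin²φ) = 6389273.256 m.
X = (N+h)·cosφ·cosλ = 1150985.719 m; Y = (N+h)·cosφ·sinλ = -4276156.561 m; Z = (N(1−e²)+h)·sinφ = 4580814.301 m.

X 1150986 m, Y -4276157 m, Z 4580814 m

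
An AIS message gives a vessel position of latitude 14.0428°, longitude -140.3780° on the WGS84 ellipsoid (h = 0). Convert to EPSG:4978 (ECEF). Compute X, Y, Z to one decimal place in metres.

WGS84: a = 6378137 m, e² = 0.006694380; N(φ) = a/√(1−e²sin²φ) = 6379394.335 m.
X = (N+h)·cosφ·cosλ = -4766994.508 m; Y = (N+h)·cosφ·sinλ = -3946684.880 m; Z = (N(1−e²)+h)·sinφ = 1537576.111 m.

X -4766994.5 m, Y -3946684.9 m, Z 1537576.1 m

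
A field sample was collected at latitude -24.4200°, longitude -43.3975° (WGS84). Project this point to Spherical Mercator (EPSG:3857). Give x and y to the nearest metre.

x -4830988 m, y -2804671 m

Web Mercator is spherical with R = a = 6378137 m.
x = R·λ = 6378137 × -0.757429262 = -4830987.602 m.
y = R·ln tan(π/4 + φ/2) = 6378137 × -0.439732025 = -2804671.096 m.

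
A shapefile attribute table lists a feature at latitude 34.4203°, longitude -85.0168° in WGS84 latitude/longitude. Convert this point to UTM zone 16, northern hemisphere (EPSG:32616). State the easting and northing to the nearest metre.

Zone 16 central meridian λ₀ = 6×16 − 183 = -87°; Δλ = +1.9832°.
Transverse Mercator on WGS84 with k₀ = 0.9996 gives E = 682250.530 m, N = 3810542.944 m.

E 682251 m, N 3810543 m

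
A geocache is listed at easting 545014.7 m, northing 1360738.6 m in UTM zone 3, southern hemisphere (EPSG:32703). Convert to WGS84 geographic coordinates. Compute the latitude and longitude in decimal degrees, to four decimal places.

Zone 3S: λ₀ = -165°, k₀ = 0.9996, false easting 500000 m, false northing 10000000 m.
Meridian distance M = (N − FN)/k₀ = -8642718.5 m.
Inverse transverse Mercator on WGS84 gives φ = -77.82220036°, λ = -163.08809871°.

lat -77.8222°, lon -163.0881°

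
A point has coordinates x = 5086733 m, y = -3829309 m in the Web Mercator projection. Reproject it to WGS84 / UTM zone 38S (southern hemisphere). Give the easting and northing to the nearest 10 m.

Web Mercator inverse (R = 6378137 m) → φ = -32.50140284°, λ = 45.69490000°.
UTM 38S forward: E = 565277.997 m, N = 6403772.672 m.

E 565280 m, N 6403770 m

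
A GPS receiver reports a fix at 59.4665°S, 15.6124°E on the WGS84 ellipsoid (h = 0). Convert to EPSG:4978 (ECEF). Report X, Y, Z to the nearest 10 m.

X 3128590 m, Y 874250 m, Z -5470520 m

WGS84: a = 6378137 m, e² = 0.006694380; N(φ) = a/√(1−e²sin²φ) = 6394034.800 m.
X = (N+h)·cosφ·cosλ = 3128585.327 m; Y = (N+h)·cosφ·sinλ = 874246.637 m; Z = (N(1−e²)+h)·sinφ = -5470519.913 m.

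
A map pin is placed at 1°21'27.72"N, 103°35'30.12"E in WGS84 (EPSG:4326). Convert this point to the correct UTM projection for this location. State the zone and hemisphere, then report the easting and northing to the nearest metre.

Longitude 103.5917° lies in the 6° band [102°, 108°), giving zone 48; latitude is north of the equator, so 48N.
Zone 48 central meridian λ₀ = 6×48 − 183 = 105°; Δλ = -1.4083°.
Transverse Mercator on WGS84 with k₀ = 0.9996 gives E = 343319.305 m, N = 150112.557 m.

Zone 48N: E 343319 m, N 150113 m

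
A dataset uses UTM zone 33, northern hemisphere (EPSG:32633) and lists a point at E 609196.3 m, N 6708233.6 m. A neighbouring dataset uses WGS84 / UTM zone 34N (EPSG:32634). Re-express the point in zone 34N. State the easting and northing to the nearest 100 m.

UTM 33N → geographic: φ = 60.49540034°, λ = 16.98770064°.
UTM 34N (λ₀ = 21°) forward: E = 279650.418 m, N = 6713303.712 m.

E 279700 m, N 6713300 m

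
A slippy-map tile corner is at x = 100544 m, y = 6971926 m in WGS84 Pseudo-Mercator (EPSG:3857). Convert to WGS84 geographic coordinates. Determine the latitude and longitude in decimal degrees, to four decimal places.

R = 6378137 m. λ = x/R = 0.90320212°.
φ = 2·arctan(exp(y/R)) − 90° = 2·arctan(2.98350) − 90° = 52.94010152°.

lat 52.9401°, lon 0.9032°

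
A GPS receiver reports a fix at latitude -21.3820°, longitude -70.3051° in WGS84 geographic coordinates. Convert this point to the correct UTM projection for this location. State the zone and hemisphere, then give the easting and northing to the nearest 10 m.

Zone 19S: E 364700 m, N 7635010 m

Longitude -70.3051° lies in the 6° band [-72°, -66°), giving zone 19; latitude is south of the equator, so 19S.
Zone 19 central meridian λ₀ = 6×19 − 183 = -69°; Δλ = -1.3051°.
Transverse Mercator on WGS84 with k₀ = 0.9996 gives E = 364701.967 m, N = 7635012.556 m.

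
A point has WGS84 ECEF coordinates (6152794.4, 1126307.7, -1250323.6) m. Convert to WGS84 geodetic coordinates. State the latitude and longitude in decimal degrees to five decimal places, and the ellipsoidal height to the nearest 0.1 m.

lat -11.37810°, lon 10.37350°, h 1462.6 m

λ = atan2(Y, X) = 10.37349968°; p = √(X²+Y²) = 6255033.8 m.
Bowring's method on WGS84 (a = 6378137 m, b = 6356752.314 m) gives φ = -11.37810009°, h = 1462.561 m.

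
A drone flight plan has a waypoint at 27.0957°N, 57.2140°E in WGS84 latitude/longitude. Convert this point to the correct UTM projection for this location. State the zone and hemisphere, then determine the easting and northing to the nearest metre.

Longitude 57.2140° lies in the 6° band [54°, 60°), giving zone 40; latitude is north of the equator, so 40N.
Zone 40 central meridian λ₀ = 6×40 − 183 = 57°; Δλ = +0.2140°.
Transverse Mercator on WGS84 with k₀ = 0.9996 gives E = 521214.076 m, N = 2997053.015 m.

Zone 40N: E 521214 m, N 2997053 m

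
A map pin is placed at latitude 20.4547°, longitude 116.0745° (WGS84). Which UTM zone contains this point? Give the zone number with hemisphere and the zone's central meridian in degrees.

UTM zone = ⌊(λ + 180)/6⌋ + 1; 116.0745° ∈ [114°, 120°) → zone 50.
Hemisphere: N (φ ≥ 0).
Central meridian λ₀ = 6×50 − 183 = 117°.

Zone 50N, central meridian 117°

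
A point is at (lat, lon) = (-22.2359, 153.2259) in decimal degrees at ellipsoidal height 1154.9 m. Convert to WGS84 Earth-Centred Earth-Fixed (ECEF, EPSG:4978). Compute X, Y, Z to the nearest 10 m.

X -5274350 m, Y 2661270 m, Z -2399050 m

WGS84: a = 6378137 m, e² = 0.006694380; N(φ) = a/√(1−e²sin²φ) = 6381196.403 m.
X = (N+h)·cosφ·cosλ = -5274349.905 m; Y = (N+h)·cosφ·sinλ = 2661273.950 m; Z = (N(1−e²)+h)·sinφ = -2399049.291 m.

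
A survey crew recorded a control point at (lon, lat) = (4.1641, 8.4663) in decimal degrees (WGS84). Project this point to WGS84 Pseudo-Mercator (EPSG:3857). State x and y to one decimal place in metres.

Web Mercator is spherical with R = a = 6378137 m.
x = R·λ = 6378137 × 0.072677255 = 463545.492 m.
y = R·ln tan(π/4 + φ/2) = 6378137 × 0.148305491 = 945912.742 m.

x 463545.5 m, y 945912.7 m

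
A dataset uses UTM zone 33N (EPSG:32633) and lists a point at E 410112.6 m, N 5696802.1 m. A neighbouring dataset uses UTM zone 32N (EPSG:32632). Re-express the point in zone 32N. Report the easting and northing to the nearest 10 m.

UTM 33N → geographic: φ = 51.41529995°, λ = 13.70740052°.
UTM 32N (λ₀ = 9°) forward: E = 827277.084 m, N = 5706529.401 m.

E 827280 m, N 5706530 m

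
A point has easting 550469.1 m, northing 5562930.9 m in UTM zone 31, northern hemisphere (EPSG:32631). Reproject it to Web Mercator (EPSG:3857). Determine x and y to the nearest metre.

x 412706 m, y 6483837 m

Unproject from UTM 31N (λ₀ = 3°) → φ = 50.21639980°, λ = 3.70739954°.
Web Mercator (R = 6378137 m): x = 412705.829 m, y = 6483837.162 m.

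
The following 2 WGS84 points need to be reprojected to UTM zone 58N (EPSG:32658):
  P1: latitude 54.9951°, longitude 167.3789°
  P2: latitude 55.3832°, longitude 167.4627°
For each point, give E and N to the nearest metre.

UTM zone 58N: λ₀ = 165°, k₀ = 0.9996.
P1 (54.9951°, 167.3789°) → (652178.356, 6096834.479) m.
P2 (55.3832°, 167.4627°) → (656013.352, 6140194.921) m.

P1: E 652178 m, N 6096834 m; P2: E 656013 m, N 6140195 m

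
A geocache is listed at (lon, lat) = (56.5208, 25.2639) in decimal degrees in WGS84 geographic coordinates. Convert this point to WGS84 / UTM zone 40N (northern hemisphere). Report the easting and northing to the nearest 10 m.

Zone 40 central meridian λ₀ = 6×40 − 183 = 57°; Δλ = -0.4792°.
Transverse Mercator on WGS84 with k₀ = 0.9996 gives E = 451747.504 m, N = 2794255.658 m.

E 451750 m, N 2794260 m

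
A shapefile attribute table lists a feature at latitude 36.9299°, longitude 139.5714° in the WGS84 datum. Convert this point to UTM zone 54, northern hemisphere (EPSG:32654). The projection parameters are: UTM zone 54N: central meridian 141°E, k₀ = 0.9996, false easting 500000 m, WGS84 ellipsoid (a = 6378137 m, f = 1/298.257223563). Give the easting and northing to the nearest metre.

E 372768 m, N 4088049 m

Zone 54 central meridian λ₀ = 6×54 − 183 = 141°; Δλ = -1.4286°.
Transverse Mercator on WGS84 with k₀ = 0.9996 gives E = 372768.497 m, N = 4088049.146 m.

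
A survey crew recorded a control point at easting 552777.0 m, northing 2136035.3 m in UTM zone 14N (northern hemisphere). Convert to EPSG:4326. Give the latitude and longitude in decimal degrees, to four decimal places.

lat 19.3175°, lon -98.4976°

Zone 14N: λ₀ = -99°, k₀ = 0.9996, false easting 500000 m.
Meridian distance M = (N − FN)/k₀ = 2136890.1 m.
Inverse transverse Mercator on WGS84 gives φ = 19.31750021°, λ = -98.49759981°.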